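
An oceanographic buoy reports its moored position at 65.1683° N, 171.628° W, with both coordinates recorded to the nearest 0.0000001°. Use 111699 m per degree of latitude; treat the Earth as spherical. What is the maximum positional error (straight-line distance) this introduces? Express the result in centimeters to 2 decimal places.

Rounding to 7 decimal places leaves each coordinate within ±5e-08° of the true value.
Latitude error → 5e-08 × 111699 = 0.00558495 m along the meridian.
Longitude error → 5e-08 × 111699 × cos 65.1683° = 5e-08 × 111699 × 0.4200 ≈ 0.00234542 m.
Combining orthogonally: (0.00558495² + 0.00234542²)^½ ≈ 0.00605745 m.
That is 0.00605745 m = 0.60574 cm.

0.61 centimeters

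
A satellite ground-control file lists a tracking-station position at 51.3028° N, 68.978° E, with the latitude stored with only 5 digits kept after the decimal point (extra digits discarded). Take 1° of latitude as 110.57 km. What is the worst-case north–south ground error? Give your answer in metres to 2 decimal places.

Truncating at 5 decimal places can drop up to a full unit in the last place, so the latitude may be off by as much as 1e-05°.
So the N–S error is at most 1e-05 × 110570 = 1.1057 m.

1.11 metres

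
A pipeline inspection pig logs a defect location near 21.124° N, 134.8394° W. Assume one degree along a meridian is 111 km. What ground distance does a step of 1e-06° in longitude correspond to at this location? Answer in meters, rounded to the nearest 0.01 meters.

0.10 meters

At 21.124° a degree of longitude is 111000 × cos 21.124° ≈ 103541 m, so 1e-06° corresponds to 0.103541 m.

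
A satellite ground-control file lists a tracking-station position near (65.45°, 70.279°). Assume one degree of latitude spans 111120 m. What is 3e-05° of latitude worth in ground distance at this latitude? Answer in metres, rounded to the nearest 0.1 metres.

Along a meridian 3e-05° is 3e-05 × 111120 = 3.3336 m.

3.3 metres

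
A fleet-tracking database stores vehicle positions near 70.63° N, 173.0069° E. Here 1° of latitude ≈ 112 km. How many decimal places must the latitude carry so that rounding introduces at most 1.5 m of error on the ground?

One degree of latitude covers 112000 m.
N decimal places → at most half a unit in the last place, 0.5 × 10⁻ᴺ° = 112000/2 × 10⁻ᴺ m.
Need 0.5 × 112000 × 10⁻ᴺ ≤ 1.5 → 10⁻ᴺ ≤ 2.679e-05, so N ≥ 4.57.
N = 4 would give 5.6 m (too coarse); N = 5 gives 0.56 m ≤ 1.5 m.

5 decimal places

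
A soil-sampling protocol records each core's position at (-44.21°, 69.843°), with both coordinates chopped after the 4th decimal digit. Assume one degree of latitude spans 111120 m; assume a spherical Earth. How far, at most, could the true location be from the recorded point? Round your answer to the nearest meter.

14 meters

Truncating at 4 decimal places can drop up to a full unit in the last place, so each coordinate may be off by as much as 0.0001°.
N–S: 0.0001° × 111120 m/° = 11.112 m.
East–west component at 44.21°: 0.0001° × 111120 × cos 44.21° ≈ 0.0001 × 79649.6 ≈ 7.96496 m.
The two errors are perpendicular, so the maximum displacement is √(11.112² + 7.96496²) ≈ 13.6718 m.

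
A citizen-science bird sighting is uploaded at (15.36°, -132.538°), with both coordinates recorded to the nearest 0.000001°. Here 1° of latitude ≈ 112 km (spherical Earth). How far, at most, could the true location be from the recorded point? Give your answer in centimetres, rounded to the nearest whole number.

8 centimetres

Rounding to 6 decimal places leaves each coordinate within ±5e-07° of the true value.
N–S: 5e-07° × 112000 m/° = 0.056 m.
East–west component at 15.36°: 5e-07° × 112000 × cos 15.36° ≈ 5e-07 × 107999 ≈ 0.0539997 m.
The two errors are perpendicular, so the maximum displacement is √(0.056² + 0.0539997²) ≈ 0.0777944 m.
That is 0.0777944 m = 7.7794 cm.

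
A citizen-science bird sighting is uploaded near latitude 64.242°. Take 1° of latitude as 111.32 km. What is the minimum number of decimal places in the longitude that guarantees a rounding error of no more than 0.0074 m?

7 decimal places

At 64.242° one degree of longitude covers 111320 × cos 64.242° ≈ 111320 × 0.4346 ≈ 48376.4 m.
N decimal places → at most half a unit in the last place, 0.5 × 10⁻ᴺ° = 48376.4/2 × 10⁻ᴺ m.
Setting 24188.2 × 10⁻ᴺ ≤ 0.0074 gives 10ᴺ ≥ 3.269e+06, i.e. N ≥ 6.51.
At 6 places the error can reach 0.0242 m, but 7 places keeps it to 0.00242 m.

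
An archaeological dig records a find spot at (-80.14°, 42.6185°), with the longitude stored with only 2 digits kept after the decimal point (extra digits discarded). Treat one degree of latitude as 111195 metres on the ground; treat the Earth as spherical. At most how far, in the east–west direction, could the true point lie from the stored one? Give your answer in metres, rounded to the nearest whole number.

190 metres

Truncating at 2 decimal places can drop up to a full unit in the last place, so the longitude may be off by as much as 0.01°.
Parallels shrink by cos φ, so at 80.14° a degree of longitude is 111195 × 0.1712 ≈ 19041.2 m.
Maximum E–W displacement: 0.01 × 19041.2 = 190.412 m.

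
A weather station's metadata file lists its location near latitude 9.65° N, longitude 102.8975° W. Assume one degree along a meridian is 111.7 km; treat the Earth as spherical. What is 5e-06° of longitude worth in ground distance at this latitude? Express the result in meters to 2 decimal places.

At 9.65° a degree of longitude is 111700 × cos 9.65° ≈ 110119 m, so 5e-06° corresponds to 0.550597 m.

0.55 meters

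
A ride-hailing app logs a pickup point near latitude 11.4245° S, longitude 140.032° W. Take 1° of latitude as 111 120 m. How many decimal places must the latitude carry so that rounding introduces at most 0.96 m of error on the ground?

5

One degree of latitude covers 111120 m.
N decimal places → at most half a unit in the last place, 0.5 × 10⁻ᴺ° = 111120/2 × 10⁻ᴺ m.
Need 0.5 × 111120 × 10⁻ᴺ ≤ 0.96 → 10⁻ᴺ ≤ 1.728e-05, so N ≥ 4.76.
At 4 places the error can reach 5.56 m, but 5 places keeps it to 0.556 m.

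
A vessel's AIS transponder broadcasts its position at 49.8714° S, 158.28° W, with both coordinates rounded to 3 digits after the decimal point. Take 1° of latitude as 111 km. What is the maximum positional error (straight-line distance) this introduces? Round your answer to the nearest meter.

66 meters

Rounding to 3 decimal places leaves each coordinate within ±0.0005° of the true value.
N–S: 0.0005° × 111000 m/° = 55.5 m.
Longitude error → 0.0005 × 111000 × cos 49.8714° = 0.0005 × 111000 × 0.6445 ≈ 35.77 m.
Combining orthogonally: (55.5² + 35.77²)^½ ≈ 66.0284 m.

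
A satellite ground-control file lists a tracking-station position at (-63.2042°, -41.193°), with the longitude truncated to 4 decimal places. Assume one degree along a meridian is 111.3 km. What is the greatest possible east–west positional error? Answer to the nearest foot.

Truncating at 4 decimal places can drop up to a full unit in the last place, so the longitude may be off by as much as 0.0001°.
One degree of longitude at 63.2042° is 111300 × cos 63.2042° ≈ 111300 × 0.4508 = 50175.4 m.
East–west error: 0.0001° × 50175.4 m/° ≈ 5.01754 m.
In feet: 5.01754 m ÷ 0.3048 ≈ 16.462 ft.

16 feet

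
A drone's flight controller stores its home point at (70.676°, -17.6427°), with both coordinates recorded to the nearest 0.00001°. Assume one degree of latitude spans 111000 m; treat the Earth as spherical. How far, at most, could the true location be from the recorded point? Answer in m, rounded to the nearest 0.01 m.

Rounding to 5 decimal places leaves each coordinate within ±5e-06° of the true value.
Latitude error → 5e-06 × 111000 = 0.555 m along the meridian.
E–W at 70.676°: 5e-06° × 111000 × cos 70.676° = 5e-06 × 111000 × 0.3309 ≈ 0.183655 m.
Worst case both components are at the extreme and orthogonal: √(0.555² + 0.183655²) ≈ 0.584597 m.

0.58 m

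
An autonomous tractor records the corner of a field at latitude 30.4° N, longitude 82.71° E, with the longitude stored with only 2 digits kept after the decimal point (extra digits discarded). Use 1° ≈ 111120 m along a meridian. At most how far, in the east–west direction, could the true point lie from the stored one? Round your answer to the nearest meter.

958 meters

Truncating at 2 decimal places can drop up to a full unit in the last place, so the longitude may be off by as much as 0.01°.
Parallels shrink by cos φ, so at 30.4° a degree of longitude is 111120 × 0.8625 ≈ 95842.5 m.
Maximum E–W displacement: 0.01 × 95842.5 = 958.425 m.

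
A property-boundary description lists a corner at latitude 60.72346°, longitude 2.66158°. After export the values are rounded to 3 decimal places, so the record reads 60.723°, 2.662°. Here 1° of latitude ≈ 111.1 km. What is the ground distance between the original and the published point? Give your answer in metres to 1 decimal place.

56.0 metres

The latitude changed by +0.00046° and the longitude by -0.00042°.
North–south shift: 0.00046 × 111100 = 51.106 m.
East–west at this latitude: -0.00042° × 111100 × cos 60.723° ≈ -0.00042 × 54331.5 = -22.8192 m.
Hypotenuse of the two orthogonal shifts: √(51.106² + 22.8192²) = 55.9691 m.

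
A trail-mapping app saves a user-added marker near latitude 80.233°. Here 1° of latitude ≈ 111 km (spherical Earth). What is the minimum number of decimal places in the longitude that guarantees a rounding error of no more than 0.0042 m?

7 decimal places

At 80.233° one degree of longitude covers 111000 × cos 80.233° ≈ 111000 × 0.1696 ≈ 18830.3 m.
With N decimal places the half-ulp bound is 0.5·10⁻ᴺ°, or 0.5·10⁻ᴺ × 18830.3 m on the ground.
Need 0.5 × 18830.3 × 10⁻ᴺ ≤ 0.0042 → 10⁻ᴺ ≤ 4.461e-07, so N ≥ 6.35.
So 7 decimal places suffice (0.000942 m); 6 would allow up to 0.00942 m.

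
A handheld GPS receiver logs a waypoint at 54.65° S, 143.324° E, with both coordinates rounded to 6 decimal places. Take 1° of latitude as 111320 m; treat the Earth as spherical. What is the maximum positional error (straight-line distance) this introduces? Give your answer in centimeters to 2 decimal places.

Rounding to 6 decimal places leaves each coordinate within ±5e-07° of the true value.
North–south component: 5e-07° × 111320 = 0.05566 m.
East–west component at 54.65°: 5e-07° × 111320 × cos 54.65° ≈ 5e-07 × 64406.4 ≈ 0.0322032 m.
The two errors are perpendicular, so the maximum displacement is √(0.05566² + 0.0322032²) ≈ 0.0643046 m.
That is 0.0643046 m = 6.4305 cm.

6.43 centimeters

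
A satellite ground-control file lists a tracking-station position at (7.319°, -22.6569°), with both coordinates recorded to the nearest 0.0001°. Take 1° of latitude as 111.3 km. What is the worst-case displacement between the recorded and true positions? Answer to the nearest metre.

Rounding to 4 decimal places leaves each coordinate within ±5e-05° of the true value.
North–south component: 5e-05° × 111300 = 5.565 m.
Longitude error → 5e-05 × 111300 × cos 7.319° = 5e-05 × 111300 × 0.9919 ≈ 5.51966 m.
Worst case both components are at the extreme and orthogonal: √(5.565² + 5.51966²) ≈ 7.8381 m.

8 metres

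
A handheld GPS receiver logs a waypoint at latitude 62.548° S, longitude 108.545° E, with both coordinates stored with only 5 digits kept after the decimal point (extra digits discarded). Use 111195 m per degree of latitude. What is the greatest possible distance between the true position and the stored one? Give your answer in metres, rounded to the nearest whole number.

1 metres

Truncating at 5 decimal places can drop up to a full unit in the last place, so each coordinate may be off by as much as 1e-05°.
N–S: 1e-05° × 111195 m/° = 1.11195 m.
E–W at 62.548°: 1e-05° × 111195 × cos 62.548° = 1e-05 × 111195 × 0.4610 ≈ 0.512615 m.
The two errors are perpendicular, so the maximum displacement is √(1.11195² + 0.512615²) ≈ 1.22442 m.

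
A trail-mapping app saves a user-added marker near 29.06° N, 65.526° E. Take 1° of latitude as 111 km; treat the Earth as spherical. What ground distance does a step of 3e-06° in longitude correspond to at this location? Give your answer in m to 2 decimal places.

3e-06° of longitude at 29.06° is 3e-06 × 111000 × cos 29.06° ≈ 3e-06 × 97026.4 = 0.291079 m.

0.29 m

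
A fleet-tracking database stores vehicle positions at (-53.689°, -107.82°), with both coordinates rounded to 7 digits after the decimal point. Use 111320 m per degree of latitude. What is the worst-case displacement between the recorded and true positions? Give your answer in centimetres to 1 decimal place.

Rounding to 7 decimal places leaves each coordinate within ±5e-08° of the true value.
N–S: 5e-08° × 111320 m/° = 0.005566 m.
E–W at 53.689°: 5e-08° × 111320 × cos 53.689° = 5e-08 × 111320 × 0.5922 ≈ 0.00329601 m.
Worst case both components are at the extreme and orthogonal: √(0.005566² + 0.00329601²) ≈ 0.00646869 m.
That is 0.00646869 m = 0.64687 cm.

0.6 centimetres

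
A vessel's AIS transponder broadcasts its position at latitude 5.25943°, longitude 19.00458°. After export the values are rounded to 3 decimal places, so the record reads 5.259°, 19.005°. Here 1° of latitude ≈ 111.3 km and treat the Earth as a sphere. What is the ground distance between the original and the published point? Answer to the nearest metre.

67 metres

The latitude changed by +0.00043° and the longitude by -0.00042°.
North–south shift: 0.00043 × 111300 = 47.859 m.
East–west at this latitude: -0.00042° × 111300 × cos 5.259° ≈ -0.00042 × 110831 = -46.5492 m.
Hypotenuse of the two orthogonal shifts: √(47.859² + 46.5492²) = 66.7631 m.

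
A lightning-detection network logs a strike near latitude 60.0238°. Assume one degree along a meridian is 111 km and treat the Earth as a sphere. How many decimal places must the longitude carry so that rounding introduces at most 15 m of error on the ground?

At 60.0238° one degree of longitude covers 111000 × cos 60.0238° ≈ 111000 × 0.4996 ≈ 55460.1 m.
Rounding to N decimal places gives at most 0.5 × 10⁻ᴺ degrees of error, i.e. 0.5 × 10⁻ᴺ × 55460.1 m.
Need 0.5 × 55460.1 × 10⁻ᴺ ≤ 15 → 10⁻ᴺ ≤ 5.409e-04, so N ≥ 3.27.
N = 3 would give 27.7 m (too coarse); N = 4 gives 2.77 m ≤ 15 m.

4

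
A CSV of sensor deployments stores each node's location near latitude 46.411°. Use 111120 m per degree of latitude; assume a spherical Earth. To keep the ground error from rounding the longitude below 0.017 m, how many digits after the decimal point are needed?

7 decimal places

At 46.411° one degree of longitude covers 111120 × cos 46.411° ≈ 111120 × 0.6895 ≈ 76615.1 m.
With N decimal places the half-ulp bound is 0.5·10⁻ᴺ°, or 0.5·10⁻ᴺ × 76615.1 m on the ground.
Need 0.5 × 76615.1 × 10⁻ᴺ ≤ 0.017 → 10⁻ᴺ ≤ 4.438e-07, so N ≥ 6.35.
N = 6 would give 0.0383 m (too coarse); N = 7 gives 0.00383 m ≤ 0.017 m.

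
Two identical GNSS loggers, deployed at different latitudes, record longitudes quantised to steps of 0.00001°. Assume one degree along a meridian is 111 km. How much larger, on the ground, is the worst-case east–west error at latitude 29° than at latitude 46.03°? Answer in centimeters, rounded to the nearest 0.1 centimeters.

10.0 centimeters

With a 0.00001° grid the true value lies within half a step, ±0.00001°/2 = ±5e-06°, of the stored one.
Error at 29° = 5e-06° × 111000 × cos 29° ≈ 0.555 × 0.8746 = 0.48541 m.
Error at 46.03° = 5e-06° × 111000 × cos 46.03° ≈ 0.555 × 0.6943 = 0.38533 m.
Difference: 0.48541 − 0.38533 = 0.10009 m.
That is 0.100088 m = 10.009 cm.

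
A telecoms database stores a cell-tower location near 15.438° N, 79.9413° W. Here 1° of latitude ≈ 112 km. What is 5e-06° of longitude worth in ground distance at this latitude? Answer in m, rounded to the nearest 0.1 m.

0.5 m

At 15.438° a degree of longitude is 112000 × cos 15.438° ≈ 107959 m, so 5e-06° corresponds to 0.539795 m.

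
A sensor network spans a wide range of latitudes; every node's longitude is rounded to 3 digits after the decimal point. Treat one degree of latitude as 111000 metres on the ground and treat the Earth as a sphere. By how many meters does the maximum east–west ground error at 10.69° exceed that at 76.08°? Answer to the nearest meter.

Rounding to 3 decimal places leaves the longitude within ±0.0005° of the true value.
Error at 10.69° = 0.0005° × 111000 × cos 10.69° ≈ 55.5 × 0.9826 = 54.537 m.
At 76.08°: 0.0005° × 111000 × cos 76.08° = 0.0005 × 111000 × 0.2406 ≈ 13.351 m.
Difference: 54.537 − 13.351 = 41.185 m.

41 meters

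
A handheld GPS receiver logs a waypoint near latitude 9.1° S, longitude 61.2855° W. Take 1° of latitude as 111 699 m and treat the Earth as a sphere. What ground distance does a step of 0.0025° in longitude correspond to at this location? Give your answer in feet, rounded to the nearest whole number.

905 feet

0.0025° of longitude at 9.1° is 0.0025 × 111699 × cos 9.1° ≈ 0.0025 × 110293 = 275.733 m.
Converting: 275.733 m × 3.2808 ft/m ≈ 904.64 ft.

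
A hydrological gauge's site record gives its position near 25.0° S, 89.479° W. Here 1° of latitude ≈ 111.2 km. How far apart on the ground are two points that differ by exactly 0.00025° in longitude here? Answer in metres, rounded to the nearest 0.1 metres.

One degree of longitude here spans 111200 × cos 25° = 111200 × 0.9063 ≈ 100781 m; 0.00025° of that is 25.1954 m.

25.2 metres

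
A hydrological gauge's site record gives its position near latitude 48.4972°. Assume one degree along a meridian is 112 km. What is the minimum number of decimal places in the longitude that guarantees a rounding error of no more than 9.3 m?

4 decimal places

At 48.4972° one degree of longitude covers 112000 × cos 48.4972° ≈ 112000 × 0.6627 ≈ 74217.5 m.
Rounding to N decimal places gives at most 0.5 × 10⁻ᴺ degrees of error, i.e. 0.5 × 10⁻ᴺ × 74217.5 m.
Need 0.5 × 74217.5 × 10⁻ᴺ ≤ 9.3 → 10⁻ᴺ ≤ 2.506e-04, so N ≥ 3.60.
So 4 decimal places suffice (3.71 m); 3 would allow up to 37.1 m.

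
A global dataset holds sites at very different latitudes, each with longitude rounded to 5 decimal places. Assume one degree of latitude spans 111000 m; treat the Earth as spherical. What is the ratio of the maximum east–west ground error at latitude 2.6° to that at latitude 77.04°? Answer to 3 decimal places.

4.454

Rounding to 5 decimal places leaves the longitude within ±5e-06° of the true value.
At 2.6°: 5e-06° × 111000 × cos 2.6° = 5e-06 × 111000 × 0.9990 ≈ 0.55443 m.
At 77.04°: 5e-06° × 111000 × cos 77.04° = 5e-06 × 111000 × 0.2243 ≈ 0.12447 m.
The ratio reduces to cos 2.6° / cos 77.04° = 0.9990/0.2243 ≈ 4.4543.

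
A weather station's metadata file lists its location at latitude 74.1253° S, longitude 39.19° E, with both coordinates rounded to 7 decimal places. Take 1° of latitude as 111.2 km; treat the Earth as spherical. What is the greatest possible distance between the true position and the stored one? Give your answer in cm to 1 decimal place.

0.6 cm

Rounding to 7 decimal places leaves each coordinate within ±5e-08° of the true value.
N–S: 5e-08° × 111200 m/° = 0.00556 m.
E–W at 74.1253°: 5e-08° × 111200 × cos 74.1253° = 5e-08 × 111200 × 0.2735 ≈ 0.00152085 m.
The two errors are perpendicular, so the maximum displacement is √(0.00556² + 0.00152085²) ≈ 0.00576425 m.
That is 0.00576425 m = 0.57643 cm.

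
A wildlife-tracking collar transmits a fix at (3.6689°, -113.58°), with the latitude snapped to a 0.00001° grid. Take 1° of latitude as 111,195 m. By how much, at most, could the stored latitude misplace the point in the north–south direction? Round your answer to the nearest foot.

With a 0.00001° grid the true value lies within half a step, ±0.00001°/2 = ±5e-06°, of the stored one.
So the N–S error is at most 5e-06 × 111195 = 0.555975 m.
In feet: 0.555975 m ÷ 0.3048 ≈ 1.8241 ft.

2 feet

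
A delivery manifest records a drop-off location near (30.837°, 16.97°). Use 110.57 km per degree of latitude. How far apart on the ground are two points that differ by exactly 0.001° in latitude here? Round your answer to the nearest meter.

111 meters

Along a meridian 0.001° is 0.001 × 110570 = 110.57 m.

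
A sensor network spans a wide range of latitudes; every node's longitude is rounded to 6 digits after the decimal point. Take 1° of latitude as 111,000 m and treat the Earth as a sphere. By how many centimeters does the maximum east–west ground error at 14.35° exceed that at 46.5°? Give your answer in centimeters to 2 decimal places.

Rounding to 6 decimal places leaves the longitude within ±5e-07° of the true value.
Error at 14.35° = 5e-07° × 111000 × cos 14.35° ≈ 0.0555 × 0.9688 = 0.053768 m.
At 46.5°: 5e-07° × 111000 × cos 46.5° = 5e-07 × 111000 × 0.6884 ≈ 0.038204 m.
So the lower-latitude error exceeds the higher by 0.053768 − 0.038204 = 0.015565 m.
That is 0.0155647 m = 1.5565 cm.

1.56 centimeters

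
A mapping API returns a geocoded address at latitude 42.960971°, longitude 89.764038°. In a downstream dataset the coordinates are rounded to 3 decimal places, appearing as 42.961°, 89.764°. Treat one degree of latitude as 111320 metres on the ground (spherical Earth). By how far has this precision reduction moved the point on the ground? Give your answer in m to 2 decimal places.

4.47 m

Δlat = 42.960971 − 42.961 = -0.000029°; Δlon = 89.764038 − 89.764 = +0.000038°.
North–south shift: -0.000029 × 111320 = -3.22828 m.
E–W at 42.961°: 0.000038° × 111320 × cos 42.961° = 0.000038 × 111320 × 0.7318 ≈ 3.09571 m.
Hypotenuse of the two orthogonal shifts: √(3.22828² + 3.09571²) = 4.47272 m.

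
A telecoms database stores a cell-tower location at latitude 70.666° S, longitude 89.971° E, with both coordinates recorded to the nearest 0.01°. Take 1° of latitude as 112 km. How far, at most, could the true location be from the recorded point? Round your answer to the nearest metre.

Rounding to 2 decimal places leaves each coordinate within ±0.005° of the true value.
Latitude error → 0.005 × 112000 = 560 m along the meridian.
E–W at 70.666°: 0.005° × 112000 × cos 70.666° = 0.005 × 112000 × 0.3311 ≈ 185.402 m.
Worst case both components are at the extreme and orthogonal: √(560² + 185.402²) ≈ 589.893 m.

590 metres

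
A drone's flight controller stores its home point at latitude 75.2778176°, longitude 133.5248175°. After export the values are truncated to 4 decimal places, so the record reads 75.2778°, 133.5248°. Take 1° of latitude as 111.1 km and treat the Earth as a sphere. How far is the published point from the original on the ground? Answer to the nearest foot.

7 feet

Δlat = 75.2778176 − 75.2778 = +0.0000176°; Δlon = 133.5248175 − 133.5248 = +0.0000175°.
N–S: 0.0000176° × 111100 m/° = 1.95536 m.
E–W at 75.2778°: 0.0000175° × 111100 × cos 75.2778° = 0.0000175 × 111100 × 0.2541 ≈ 0.494098 m.
Hypotenuse of the two orthogonal shifts: √(1.95536² + 0.494098²) = 2.01682 m.
In feet: 2.01682 m ÷ 0.3048 ≈ 6.6169 ft.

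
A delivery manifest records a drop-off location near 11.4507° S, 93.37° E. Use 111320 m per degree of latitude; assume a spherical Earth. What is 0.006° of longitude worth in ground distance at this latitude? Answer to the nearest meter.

At 11.4507° a degree of longitude is 111320 × cos 11.4507° ≈ 109104 m, so 0.006° corresponds to 654.626 m.

655 meters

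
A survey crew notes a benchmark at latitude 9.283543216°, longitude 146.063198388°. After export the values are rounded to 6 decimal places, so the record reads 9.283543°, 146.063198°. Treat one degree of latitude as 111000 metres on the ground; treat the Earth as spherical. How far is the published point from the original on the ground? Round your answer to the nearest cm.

The latitude changed by +0.000000216° and the longitude by +0.000000388°.
North–south shift: 0.000000216 × 111000 = 0.023976 m.
East–west at this latitude: 0.000000388° × 111000 × cos 9.28354° ≈ 0.000000388 × 109546 = 0.0425039 m.
Hypotenuse of the two orthogonal shifts: √(0.023976² + 0.0425039²) = 0.0487999 m.
That is 0.0487999 m = 4.88 cm.

5 cm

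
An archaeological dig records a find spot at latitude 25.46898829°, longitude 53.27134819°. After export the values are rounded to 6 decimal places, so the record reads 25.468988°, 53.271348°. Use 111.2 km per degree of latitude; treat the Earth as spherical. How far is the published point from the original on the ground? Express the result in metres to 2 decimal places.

The latitude changed by +0.00000029° and the longitude by +0.00000019°.
N–S: 0.00000029° × 111200 m/° = 0.032248 m.
E–W at 25.469°: 0.00000019° × 111200 × cos 25.469° = 0.00000019 × 111200 × 0.9028 ≈ 0.0190747 m.
Combined displacement = (0.032248² + 0.0190747²)^½ ≈ 0.037467 m.

0.04 metres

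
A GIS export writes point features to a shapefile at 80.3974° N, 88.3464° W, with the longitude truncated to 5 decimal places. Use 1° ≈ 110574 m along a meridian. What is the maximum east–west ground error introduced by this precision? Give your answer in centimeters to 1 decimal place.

Truncating at 5 decimal places can drop up to a full unit in the last place, so the longitude may be off by as much as 1e-05°.
Parallels shrink by cos φ, so at 80.3974° a degree of longitude is 110574 × 0.1668 ≈ 18445.2 m.
So at most 1e-05° × 18445.2 ≈ 0.184452 m east–west.
That is 0.184452 m = 18.445 cm.

18.4 centimeters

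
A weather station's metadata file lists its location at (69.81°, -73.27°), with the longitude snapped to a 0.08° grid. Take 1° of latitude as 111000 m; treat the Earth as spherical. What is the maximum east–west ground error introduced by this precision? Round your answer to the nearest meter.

1532 meters

With a 0.08° grid the true value lies within half a step, ±0.08°/2 = ±0.04°, of the stored one.
At latitude 69.81° a degree of longitude spans 111000 m × cos 69.81° = 111000 × 0.3451 ≈ 38309.9 m.
Maximum E–W displacement: 0.04 × 38309.9 = 1532.4 m.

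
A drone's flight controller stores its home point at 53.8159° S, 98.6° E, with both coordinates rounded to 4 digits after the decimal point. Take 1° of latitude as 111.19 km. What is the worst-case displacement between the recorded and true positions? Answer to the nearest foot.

21 feet

Rounding to 4 decimal places leaves each coordinate within ±5e-05° of the true value.
N–S: 5e-05° × 111190 m/° = 5.5595 m.
Longitude error → 5e-05 × 111190 × cos 53.8159° = 5e-05 × 111190 × 0.5904 ≈ 3.28223 m.
Worst case both components are at the extreme and orthogonal: √(5.5595² + 3.28223²) ≈ 6.45609 m.
In feet: 6.45609 m ÷ 0.3048 ≈ 21.181 ft.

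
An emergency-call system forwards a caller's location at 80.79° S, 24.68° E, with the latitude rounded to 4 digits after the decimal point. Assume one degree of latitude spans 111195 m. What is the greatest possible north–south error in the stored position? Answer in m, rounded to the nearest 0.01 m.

5.56 m

Rounding to 4 decimal places leaves the latitude within ±5e-05° of the true value.
North–south distance: 5e-05° × 111195 m/° = 5.55975 m.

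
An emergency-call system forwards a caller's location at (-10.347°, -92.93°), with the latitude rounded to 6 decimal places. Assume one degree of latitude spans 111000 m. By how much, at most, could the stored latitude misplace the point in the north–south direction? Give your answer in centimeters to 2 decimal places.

Rounding to 6 decimal places leaves the latitude within ±5e-07° of the true value.
North–south distance: 5e-07° × 111000 m/° = 0.0555 m.
That is 0.0555 m = 5.55 cm.

5.55 centimeters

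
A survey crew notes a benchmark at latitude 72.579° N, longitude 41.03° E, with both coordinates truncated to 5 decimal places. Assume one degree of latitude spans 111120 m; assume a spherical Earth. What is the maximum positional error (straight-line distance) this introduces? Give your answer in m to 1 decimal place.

Truncating at 5 decimal places can drop up to a full unit in the last place, so each coordinate may be off by as much as 1e-05°.
North–south component: 1e-05° × 111120 = 1.1112 m.
Longitude error → 1e-05 × 111120 × cos 72.579° = 1e-05 × 111120 × 0.2994 ≈ 0.332683 m.
Combining orthogonally: (1.1112² + 0.332683²)^½ ≈ 1.15993 m.

1.2 m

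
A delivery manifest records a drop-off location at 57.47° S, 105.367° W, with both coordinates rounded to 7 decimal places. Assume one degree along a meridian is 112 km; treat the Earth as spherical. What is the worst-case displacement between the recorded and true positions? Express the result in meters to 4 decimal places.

Rounding to 7 decimal places leaves each coordinate within ±5e-08° of the true value.
North–south component: 5e-08° × 112000 = 0.0056 m.
East–west component at 57.47°: 5e-08° × 112000 × cos 57.47° ≈ 5e-08 × 60227 ≈ 0.00301135 m.
Combining orthogonally: (0.0056² + 0.00301135²)^½ ≈ 0.00635832 m.

0.0064 meters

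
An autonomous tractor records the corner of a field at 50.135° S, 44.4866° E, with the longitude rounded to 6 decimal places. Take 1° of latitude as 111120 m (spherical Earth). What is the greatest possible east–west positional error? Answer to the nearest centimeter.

Rounding to 6 decimal places leaves the longitude within ±5e-07° of the true value.
One degree of longitude at 50.135° is 111120 × cos 50.135° ≈ 111120 × 0.6410 = 71225.8 m.
East–west error: 5e-07° × 71225.8 m/° ≈ 0.0356129 m.
That is 0.0356129 m = 3.5613 cm.

4 centimeters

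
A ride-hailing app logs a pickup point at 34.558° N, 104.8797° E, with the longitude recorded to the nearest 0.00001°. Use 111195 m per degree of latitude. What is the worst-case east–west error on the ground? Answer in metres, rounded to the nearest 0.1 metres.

Rounding to 5 decimal places leaves the longitude within ±5e-06° of the true value.
Parallels shrink by cos φ, so at 34.558° a degree of longitude is 111195 × 0.8236 ≈ 91574.9 m.
Maximum E–W displacement: 5e-06 × 91574.9 = 0.457875 m.

0.5 metres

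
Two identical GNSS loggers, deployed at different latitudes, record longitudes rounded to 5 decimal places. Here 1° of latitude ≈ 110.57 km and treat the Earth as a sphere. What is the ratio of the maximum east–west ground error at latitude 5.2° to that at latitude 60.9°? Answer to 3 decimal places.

Rounding to 5 decimal places leaves the longitude within ±5e-06° of the true value.
Error at 5.2° = 5e-06° × 110570 × cos 5.2° ≈ 0.55285 × 0.9959 = 0.55057 m.
At 60.9°: 5e-06° × 110570 × cos 60.9° = 5e-06 × 110570 × 0.4863 ≈ 0.26887 m.
The ratio reduces to cos 5.2° / cos 60.9° = 0.9959/0.4863 ≈ 2.0477.

2.048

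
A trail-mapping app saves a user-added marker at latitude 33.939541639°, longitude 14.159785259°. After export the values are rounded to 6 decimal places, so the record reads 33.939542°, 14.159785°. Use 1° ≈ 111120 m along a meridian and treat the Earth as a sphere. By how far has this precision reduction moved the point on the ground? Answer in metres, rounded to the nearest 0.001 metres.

0.047 metres

The latitude changed by -0.000000361° and the longitude by +0.000000259°.
North–south shift: -0.000000361 × 111120 = -0.0401143 m.
East–west at this latitude: 0.000000259° × 111120 × cos 33.9395° ≈ 0.000000259 × 92188.2 = 0.0238767 m.
Distance: √(0.0401143² + 0.0238767²) ≈ 0.0466825 m.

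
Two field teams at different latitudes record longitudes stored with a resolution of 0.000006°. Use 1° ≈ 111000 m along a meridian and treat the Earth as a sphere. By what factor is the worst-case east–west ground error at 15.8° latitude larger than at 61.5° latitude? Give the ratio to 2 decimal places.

With a 0.000006° grid the true value lies within half a step, ±0.000006°/2 = ±3e-06°, of the stored one.
Error at 15.8° = 3e-06° × 111000 × cos 15.8° ≈ 0.333 × 0.9622 = 0.32042 m.
Error at 61.5° = 3e-06° × 111000 × cos 61.5° ≈ 0.333 × 0.4772 = 0.15889 m.
The ratio reduces to cos 15.8° / cos 61.5° = 0.9622/0.4772 ≈ 2.0166.

2.02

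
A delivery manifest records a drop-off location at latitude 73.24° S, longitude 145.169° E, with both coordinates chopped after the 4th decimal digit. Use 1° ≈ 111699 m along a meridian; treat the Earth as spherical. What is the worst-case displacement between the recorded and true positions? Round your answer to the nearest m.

12 m

Truncating at 4 decimal places can drop up to a full unit in the last place, so each coordinate may be off by as much as 0.0001°.
North–south component: 0.0001° × 111699 = 11.1699 m.
Longitude error → 0.0001 × 111699 × cos 73.24° = 0.0001 × 111699 × 0.2884 ≈ 3.22099 m.
Combining orthogonally: (11.1699² + 3.22099²)^½ ≈ 11.625 m.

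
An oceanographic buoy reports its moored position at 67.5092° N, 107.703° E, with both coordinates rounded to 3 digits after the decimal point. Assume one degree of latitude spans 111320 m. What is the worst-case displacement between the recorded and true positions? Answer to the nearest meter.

Rounding to 3 decimal places leaves each coordinate within ±0.0005° of the true value.
N–S: 0.0005° × 111320 m/° = 55.66 m.
Longitude error → 0.0005 × 111320 × cos 67.5092° = 0.0005 × 111320 × 0.3825 ≈ 21.2919 m.
Combining orthogonally: (55.66² + 21.2919²)^½ ≈ 59.5935 m.

60 meters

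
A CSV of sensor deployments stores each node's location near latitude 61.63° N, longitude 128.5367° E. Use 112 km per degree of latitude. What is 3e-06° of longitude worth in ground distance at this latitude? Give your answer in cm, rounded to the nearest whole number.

One degree of longitude here spans 112000 × cos 61.63° = 112000 × 0.4752 ≈ 53218.3 m; 3e-06° of that is 0.159655 m.
That is 0.159655 m = 15.965 cm.

16 cm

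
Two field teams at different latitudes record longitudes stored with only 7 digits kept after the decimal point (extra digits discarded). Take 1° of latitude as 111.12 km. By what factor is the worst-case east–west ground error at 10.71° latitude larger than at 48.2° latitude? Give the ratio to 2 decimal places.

1.47

Truncating at 7 decimal places can drop up to a full unit in the last place, so the longitude may be off by as much as 1e-07°.
Error at 10.71° = 1e-07° × 111120 × cos 10.71° ≈ 0.011112 × 0.9826 = 0.010918 m.
At 48.2°: 1e-07° × 111120 × cos 48.2° = 1e-07 × 111120 × 0.6665 ≈ 0.0074065 m.
The ratio reduces to cos 10.71° / cos 48.2° = 0.9826/0.6665 ≈ 1.4742.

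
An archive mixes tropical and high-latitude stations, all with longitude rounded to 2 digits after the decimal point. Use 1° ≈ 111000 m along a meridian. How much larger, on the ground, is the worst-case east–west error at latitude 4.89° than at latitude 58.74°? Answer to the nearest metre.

Rounding to 2 decimal places leaves the longitude within ±0.005° of the true value.
Error at 4.89° = 0.005° × 111000 × cos 4.89° ≈ 555 × 0.9964 = 552.98 m.
Error at 58.74° = 0.005° × 111000 × cos 58.74° ≈ 555 × 0.5189 = 288 m.
So the lower-latitude error exceeds the higher by 552.98 − 288 = 264.98 m.

265 metres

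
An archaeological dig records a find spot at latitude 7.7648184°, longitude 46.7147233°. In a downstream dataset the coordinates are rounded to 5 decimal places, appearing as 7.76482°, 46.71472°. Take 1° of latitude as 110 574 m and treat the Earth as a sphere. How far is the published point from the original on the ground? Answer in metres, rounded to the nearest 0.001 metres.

0.403 metres

The latitude changed by -0.0000016° and the longitude by +0.0000033°.
N–S: -0.0000016° × 110574 m/° = -0.176918 m.
East–west at this latitude: 0.0000033° × 110574 × cos 7.76482° ≈ 0.0000033 × 109560 = 0.361548 m.
Hypotenuse of the two orthogonal shifts: √(0.176918² + 0.361548²) = 0.402514 m.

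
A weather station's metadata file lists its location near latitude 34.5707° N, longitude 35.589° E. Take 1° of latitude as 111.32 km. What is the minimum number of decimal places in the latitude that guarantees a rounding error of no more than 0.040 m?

One degree of latitude covers 111320 m.
Rounding to N decimal places gives at most 0.5 × 10⁻ᴺ degrees of error, i.e. 0.5 × 10⁻ᴺ × 111320 m.
Need 0.5 × 111320 × 10⁻ᴺ ≤ 0.040 → 10⁻ᴺ ≤ 7.186e-07, so N ≥ 6.14.
So 7 decimal places suffice (0.00557 m); 6 would allow up to 0.0557 m.

7 decimal places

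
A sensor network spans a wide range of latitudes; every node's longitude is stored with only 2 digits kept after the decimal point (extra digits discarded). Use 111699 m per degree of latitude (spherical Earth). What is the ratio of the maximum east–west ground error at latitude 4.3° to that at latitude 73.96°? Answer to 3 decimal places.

Truncating at 2 decimal places can drop up to a full unit in the last place, so the longitude may be off by as much as 0.01°.
At 4.3°: 0.01° × 111699 × cos 4.3° = 0.01 × 111699 × 0.9972 ≈ 1113.8 m.
Error at 73.96° = 0.01° × 111699 × cos 73.96° ≈ 1117 × 0.2763 = 308.63 m.
Ratio: 1113.8 / 308.63 = cos 4.3° / cos 73.96° ≈ 3.6090.

3.609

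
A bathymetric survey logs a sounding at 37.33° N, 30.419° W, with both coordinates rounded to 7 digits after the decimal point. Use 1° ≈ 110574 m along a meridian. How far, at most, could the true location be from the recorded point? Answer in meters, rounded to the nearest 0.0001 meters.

0.0071 meters

Rounding to 7 decimal places leaves each coordinate within ±5e-08° of the true value.
N–S: 5e-08° × 110574 m/° = 0.0055287 m.
Longitude error → 5e-08 × 110574 × cos 37.33° = 5e-08 × 110574 × 0.7952 ≈ 0.00439618 m.
The two errors are perpendicular, so the maximum displacement is √(0.0055287² + 0.00439618²) ≈ 0.00706349 m.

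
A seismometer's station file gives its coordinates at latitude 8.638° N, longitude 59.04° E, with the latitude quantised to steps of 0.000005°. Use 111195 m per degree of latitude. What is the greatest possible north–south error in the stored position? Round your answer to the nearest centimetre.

28 centimetres

With a 0.000005° grid the true value lies within half a step, ±0.000005°/2 = ±2.5e-06°, of the stored one.
North–south distance: 2.5e-06° × 111195 m/° = 0.277987 m.
That is 0.277987 m = 27.799 cm.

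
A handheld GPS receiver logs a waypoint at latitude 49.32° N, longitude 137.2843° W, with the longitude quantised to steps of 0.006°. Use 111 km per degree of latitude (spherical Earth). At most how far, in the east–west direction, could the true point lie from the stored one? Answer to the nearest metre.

With a 0.006° grid the true value lies within half a step, ±0.006°/2 = ±0.003°, of the stored one.
One degree of longitude at 49.32° is 111000 × cos 49.32° ≈ 111000 × 0.6518 = 72353.5 m.
East–west error: 0.003° × 72353.5 m/° ≈ 217.061 m.

217 metres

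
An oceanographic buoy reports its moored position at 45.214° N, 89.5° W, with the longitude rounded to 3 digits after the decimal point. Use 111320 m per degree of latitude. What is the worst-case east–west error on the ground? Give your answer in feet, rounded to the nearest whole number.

Rounding to 3 decimal places leaves the longitude within ±0.0005° of the true value.
One degree of longitude at 45.214° is 111320 × cos 45.214° ≈ 111320 × 0.7045 = 78420.6 m.
Maximum E–W displacement: 0.0005 × 78420.6 = 39.2103 m.
Converting: 39.2103 m × 3.2808 ft/m ≈ 128.64 ft.

129 feet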